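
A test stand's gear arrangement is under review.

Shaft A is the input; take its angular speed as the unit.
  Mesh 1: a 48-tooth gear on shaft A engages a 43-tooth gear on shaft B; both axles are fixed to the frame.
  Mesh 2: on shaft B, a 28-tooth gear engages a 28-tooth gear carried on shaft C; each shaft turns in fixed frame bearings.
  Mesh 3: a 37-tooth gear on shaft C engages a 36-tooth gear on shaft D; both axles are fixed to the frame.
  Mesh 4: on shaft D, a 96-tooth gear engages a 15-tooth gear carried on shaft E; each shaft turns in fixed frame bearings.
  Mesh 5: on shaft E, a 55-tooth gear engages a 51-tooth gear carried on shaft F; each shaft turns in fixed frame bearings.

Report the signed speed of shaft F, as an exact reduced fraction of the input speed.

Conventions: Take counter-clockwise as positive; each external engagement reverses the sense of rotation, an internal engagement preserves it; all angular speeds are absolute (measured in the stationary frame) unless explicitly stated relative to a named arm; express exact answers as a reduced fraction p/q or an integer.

5-mesh fixed-axis compound train (all bearings frame-fixed)
mesh 1 [48T→43T]: |ω|/ω_in = 1×48/43 = 48/43, sense flips to −
mesh 2 [28T→28T]: |ω|/ω_in = (48/43)×28/28 = 48/43, sense flips to +
mesh 3 [37T→36T]: |ω|/ω_in = (48/43)×37/36 = 148/129, sense flips to −
mesh 4 [96T→15T]: |ω|/ω_in = (148/129)×96/15 = 4736/645, sense flips to +
mesh 5 [55T→51T]: |ω|/ω_in = (4736/645)×55/51 = 52096/6579, sense flips to −
signed output speed (× input speed) = -52096/6579

-52096/6579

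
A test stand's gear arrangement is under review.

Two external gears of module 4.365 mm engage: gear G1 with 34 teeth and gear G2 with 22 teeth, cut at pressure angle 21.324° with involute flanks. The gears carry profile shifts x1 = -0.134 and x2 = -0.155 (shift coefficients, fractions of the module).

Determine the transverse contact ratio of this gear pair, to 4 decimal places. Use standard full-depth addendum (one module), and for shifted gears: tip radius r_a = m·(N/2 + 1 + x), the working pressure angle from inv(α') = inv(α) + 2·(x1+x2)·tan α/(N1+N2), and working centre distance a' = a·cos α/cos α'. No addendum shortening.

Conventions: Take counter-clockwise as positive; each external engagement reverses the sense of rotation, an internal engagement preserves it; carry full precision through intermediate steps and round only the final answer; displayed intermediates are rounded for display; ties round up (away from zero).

single-mesh involute tooth geometry (34T engaging 22T at module 4.365)
base radii: r_b1 = 69.124851, r_b2 = 44.727844
tip radii: r_a1 = 77.985090, r_a2 = 51.703425
inv(α') = inv(21.324°) + 2·(-0.134-0.155)·tan α/(34+22) = 0.01416319  ⇒  α' = 19.67369°
a' = a·cos α / cos α' = 122.2200·cos 21.324°/cos 19.67369° = 120.910837
action lengths: √(r_a1²−r_b1²) = 36.103037, √(r_a2²−r_b2²) = 25.935768
base pitch p_b = π·m·cos α = 12.774243
CR = (36.103037 + 25.935768 − 120.910837·sin 19.67369°)/12.774243 = 1.669971
contact ratio ≈ 1.6700

1.6700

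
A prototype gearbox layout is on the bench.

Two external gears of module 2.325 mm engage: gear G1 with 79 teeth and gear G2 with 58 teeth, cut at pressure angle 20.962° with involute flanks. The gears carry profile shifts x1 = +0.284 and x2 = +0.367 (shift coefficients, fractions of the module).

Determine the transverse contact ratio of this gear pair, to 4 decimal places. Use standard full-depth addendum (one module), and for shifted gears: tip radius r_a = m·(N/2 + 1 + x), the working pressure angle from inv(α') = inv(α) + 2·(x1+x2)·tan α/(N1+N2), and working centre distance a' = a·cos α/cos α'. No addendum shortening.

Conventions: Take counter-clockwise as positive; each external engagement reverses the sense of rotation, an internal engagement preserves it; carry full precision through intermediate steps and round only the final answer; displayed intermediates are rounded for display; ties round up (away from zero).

recognized (one external pair, fixed centres): single-mesh tooth geometry, m = 2.325, N1 = 79, N2 = 58
base radii: r_b1 = 85.759501, r_b2 = 62.962672
tip radii: r_a1 = 94.822800, r_a2 = 70.603275
inv(α') = inv(20.962°) + 2·(+0.284+0.367)·tan α/(79+58) = 0.02088824  ⇒  α' = 22.28868°
a' = a·cos α / cos α' = 159.2625·cos 20.962°/cos 22.28868° = 160.731257
action lengths: √(r_a1²−r_b1²) = 40.455795, √(r_a2²−r_b2²) = 31.945647
base pitch p_b = π·m·cos α = 6.820795
CR = (40.455795 + 31.945647 − 160.731257·sin 22.28868°)/6.820795 = 1.677278
contact ratio ≈ 1.6773

1.6773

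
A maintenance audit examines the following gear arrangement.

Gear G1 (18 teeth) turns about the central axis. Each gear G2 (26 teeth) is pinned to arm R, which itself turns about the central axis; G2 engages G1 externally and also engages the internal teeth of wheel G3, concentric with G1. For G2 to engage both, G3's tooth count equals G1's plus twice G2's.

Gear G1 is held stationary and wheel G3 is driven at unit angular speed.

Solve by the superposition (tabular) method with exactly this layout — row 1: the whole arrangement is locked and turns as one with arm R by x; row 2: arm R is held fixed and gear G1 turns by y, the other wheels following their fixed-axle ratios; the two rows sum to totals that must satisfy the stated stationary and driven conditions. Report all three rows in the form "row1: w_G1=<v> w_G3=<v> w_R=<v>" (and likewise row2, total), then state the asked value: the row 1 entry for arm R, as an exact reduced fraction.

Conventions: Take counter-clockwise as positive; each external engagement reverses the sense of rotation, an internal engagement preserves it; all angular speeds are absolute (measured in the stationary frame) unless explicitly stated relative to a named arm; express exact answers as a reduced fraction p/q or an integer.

recognized (axles ride arm R): planetary set, 18/26/70 teeth
superposition row 1 [locked train]: every member turns x
row 2: sun turns y, ring = −(18/70)·y, arm 0
boundary: total ω_sun = x + y = 0 and total ω_ring = x − (18/70)·y = 1  ⇒  y = -35/44, x = 35/44
row 2 ring = −(18/70)·(-35/44) = 9/44
totals (row 1 + row 2): sun 35/44 + (-35/44) = 0, ring 35/44 + 9/44 = 1, arm 35/44 + 0 = 35/44
asked cell (row1, arm) = 35/44

row1: w_G1=35/44 w_G3=35/44 w_R=35/44
row2: w_G1=-35/44 w_G3=9/44 w_R=0
total: w_G1=0 w_G3=1 w_R=35/44
asked value: 35/44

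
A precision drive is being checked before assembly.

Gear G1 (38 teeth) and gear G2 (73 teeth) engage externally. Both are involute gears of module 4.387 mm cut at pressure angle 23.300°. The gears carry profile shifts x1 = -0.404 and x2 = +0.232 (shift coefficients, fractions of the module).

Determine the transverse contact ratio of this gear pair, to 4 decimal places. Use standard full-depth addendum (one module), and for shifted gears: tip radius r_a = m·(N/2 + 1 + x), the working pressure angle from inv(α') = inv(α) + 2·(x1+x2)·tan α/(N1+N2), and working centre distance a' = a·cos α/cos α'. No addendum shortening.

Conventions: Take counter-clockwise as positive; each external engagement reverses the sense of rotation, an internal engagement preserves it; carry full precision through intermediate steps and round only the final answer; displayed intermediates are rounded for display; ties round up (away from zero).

1.6366

single-mesh involute tooth geometry (38T engaging 73T at module 4.387)
base radii: r_b1 = 76.555261, r_b2 = 147.066686
tip radii: r_a1 = 85.967652, r_a2 = 165.530284
inv(α') = inv(23.300°) + 2·(-0.404+0.232)·tan α/(38+73) = 0.02267164  ⇒  α' = 22.87927°
a' = a·cos α / cos α' = 243.4785·cos 23.300°/cos 22.87927° = 242.717467
action lengths: √(r_a1²−r_b1²) = 39.111752, √(r_a2²−r_b2²) = 75.971473
base pitch p_b = π·m·cos α = 12.658181
CR = (39.111752 + 75.971473 − 242.717467·sin 22.87927°)/12.658181 = 1.636645
contact ratio ≈ 1.6366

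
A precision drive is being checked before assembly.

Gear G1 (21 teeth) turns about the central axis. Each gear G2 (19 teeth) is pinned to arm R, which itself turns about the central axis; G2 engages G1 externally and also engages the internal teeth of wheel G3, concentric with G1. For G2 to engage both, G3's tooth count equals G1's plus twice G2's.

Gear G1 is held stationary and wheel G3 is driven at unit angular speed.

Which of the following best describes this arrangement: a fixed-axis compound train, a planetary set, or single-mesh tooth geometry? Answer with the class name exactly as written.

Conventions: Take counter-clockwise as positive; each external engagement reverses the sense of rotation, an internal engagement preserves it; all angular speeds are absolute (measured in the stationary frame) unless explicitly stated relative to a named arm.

class = planetary set [G3 = 21+2·19 = 59; Willis about the carrier]
classification: planetary set

planetary set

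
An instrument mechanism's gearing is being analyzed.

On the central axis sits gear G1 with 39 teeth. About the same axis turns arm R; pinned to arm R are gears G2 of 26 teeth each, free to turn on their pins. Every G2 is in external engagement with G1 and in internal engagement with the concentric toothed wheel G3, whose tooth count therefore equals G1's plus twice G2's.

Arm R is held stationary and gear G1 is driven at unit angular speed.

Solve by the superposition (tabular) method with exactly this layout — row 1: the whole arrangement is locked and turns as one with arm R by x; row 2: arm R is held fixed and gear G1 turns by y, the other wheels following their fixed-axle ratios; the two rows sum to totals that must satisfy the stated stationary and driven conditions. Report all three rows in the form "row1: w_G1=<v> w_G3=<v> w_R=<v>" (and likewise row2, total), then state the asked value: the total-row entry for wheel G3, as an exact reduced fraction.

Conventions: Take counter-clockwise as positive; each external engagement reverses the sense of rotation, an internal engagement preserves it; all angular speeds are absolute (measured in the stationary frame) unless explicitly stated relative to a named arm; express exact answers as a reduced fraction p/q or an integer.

class = planetary set [G3 = 39+2·26 = 91; Willis about the carrier]
superposition row 1 [locked train]: every member turns x
superposition row 2 [arm held]: sun y, ring −(39/91)·y, arm 0
boundary: total ω_arm = x = 0 and total ω_sun = x + y = 1  ⇒  y = 1, x = 0
row 2 ring = −(39/91)·1 = -3/7
totals (row 1 + row 2): sun 0 + 1 = 1, ring 0 + (-3/7) = -3/7, arm 0 + 0 = 0
asked cell (total, ring) = -3/7

row1: w_G1=0 w_G3=0 w_R=0
row2: w_G1=1 w_G3=-3/7 w_R=0
total: w_G1=1 w_G3=-3/7 w_R=0
asked value: -3/7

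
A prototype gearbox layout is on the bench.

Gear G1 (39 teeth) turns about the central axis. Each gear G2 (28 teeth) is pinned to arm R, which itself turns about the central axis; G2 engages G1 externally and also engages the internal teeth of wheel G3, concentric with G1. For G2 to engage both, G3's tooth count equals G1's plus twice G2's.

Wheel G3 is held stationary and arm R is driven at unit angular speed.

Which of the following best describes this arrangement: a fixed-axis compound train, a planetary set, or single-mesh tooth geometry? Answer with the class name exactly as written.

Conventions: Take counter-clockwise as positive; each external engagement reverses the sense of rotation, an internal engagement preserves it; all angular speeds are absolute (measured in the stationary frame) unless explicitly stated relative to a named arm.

planetary set

topology: planetary set — G1 39T / G2 28T / G3 95T, arm = carrier (Willis)
classification: planetary set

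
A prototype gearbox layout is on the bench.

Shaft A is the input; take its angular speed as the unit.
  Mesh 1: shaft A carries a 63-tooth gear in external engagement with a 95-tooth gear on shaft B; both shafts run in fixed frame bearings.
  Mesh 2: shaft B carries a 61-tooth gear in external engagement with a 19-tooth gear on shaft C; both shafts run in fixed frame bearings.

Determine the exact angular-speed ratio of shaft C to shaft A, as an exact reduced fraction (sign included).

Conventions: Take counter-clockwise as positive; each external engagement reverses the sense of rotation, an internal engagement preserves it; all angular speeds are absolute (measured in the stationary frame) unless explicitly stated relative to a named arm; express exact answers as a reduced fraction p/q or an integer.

class = fixed-axis compound train [2 meshes; 2 ratios multiply, 2 sense flips]
mesh 1 [63T→95T]: running ratio 63/95, sense −
mesh 2 [61T→19T]: running ratio 3843/1805, sense +
ω_out/ω_in = 3843/1805

3843/1805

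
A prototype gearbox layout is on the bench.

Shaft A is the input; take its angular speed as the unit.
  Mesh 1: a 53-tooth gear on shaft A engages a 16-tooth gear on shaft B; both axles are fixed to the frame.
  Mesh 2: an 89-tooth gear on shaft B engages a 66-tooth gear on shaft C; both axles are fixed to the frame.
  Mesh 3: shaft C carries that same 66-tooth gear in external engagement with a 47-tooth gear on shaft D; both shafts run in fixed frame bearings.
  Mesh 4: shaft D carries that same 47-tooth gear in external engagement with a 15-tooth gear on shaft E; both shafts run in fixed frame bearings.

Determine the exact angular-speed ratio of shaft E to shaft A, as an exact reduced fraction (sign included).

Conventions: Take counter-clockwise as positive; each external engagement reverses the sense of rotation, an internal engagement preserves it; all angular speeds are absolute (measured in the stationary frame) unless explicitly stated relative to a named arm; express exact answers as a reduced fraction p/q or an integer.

4717/240

class = fixed-axis compound train [4 meshes; 4 ratios multiply, 4 sense flips]
mesh 1 [53T→16T]: running ratio 53/16, sense −
mesh 2 [89T→66T]: running ratio 4717/1056, sense +
mesh 3 [66T→47T]: running ratio 4717/752, sense −
mesh 4 [47T→15T]: running ratio 4717/240, sense +
ω_out/ω_in = 4717/240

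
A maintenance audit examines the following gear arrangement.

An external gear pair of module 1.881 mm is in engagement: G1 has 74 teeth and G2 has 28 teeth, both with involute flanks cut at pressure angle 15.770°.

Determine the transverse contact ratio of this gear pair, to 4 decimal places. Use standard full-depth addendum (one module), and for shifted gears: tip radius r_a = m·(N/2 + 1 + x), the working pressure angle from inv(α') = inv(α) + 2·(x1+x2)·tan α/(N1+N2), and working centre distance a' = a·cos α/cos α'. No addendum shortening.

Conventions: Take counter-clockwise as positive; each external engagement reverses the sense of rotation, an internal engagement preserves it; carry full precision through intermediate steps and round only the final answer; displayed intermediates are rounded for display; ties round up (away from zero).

topology: single-mesh involute geometry — m = 1.881, 74T/28T pair
base radii: r_b1 = 66.977399, r_b2 = 25.342799
tip radii: r_a1 = 71.478000, r_a2 = 28.215000
no profile shift: α' = α, a' = a
action lengths: √(r_a1²−r_b1²) = 24.962623, √(r_a2²−r_b2²) = 12.402771
base pitch p_b = π·m·cos α = 5.686911
CR = (24.962623 + 12.402771 − 95.931000·sin 15.77000°)/5.686911 = 1.985896
contact ratio ≈ 1.9859

1.9859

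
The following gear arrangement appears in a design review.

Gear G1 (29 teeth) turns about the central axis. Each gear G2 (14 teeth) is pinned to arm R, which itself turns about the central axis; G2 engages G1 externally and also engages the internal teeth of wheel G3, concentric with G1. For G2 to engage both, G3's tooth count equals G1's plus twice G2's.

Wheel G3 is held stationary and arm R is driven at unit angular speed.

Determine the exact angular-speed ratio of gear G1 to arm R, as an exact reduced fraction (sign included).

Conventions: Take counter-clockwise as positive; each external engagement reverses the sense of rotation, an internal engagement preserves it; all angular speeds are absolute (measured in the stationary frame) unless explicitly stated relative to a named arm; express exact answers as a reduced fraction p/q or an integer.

class = planetary set [G3 = 29+2·14 = 57; Willis about the carrier]
ring teeth: 29 + 2·14 = 57
29(ω_sun−ω_arm) = −57(ω_ring−ω_arm),  ω_ring = 0, ω_arm = 1
ω_sun = 1 − (57/29)(0−1) = 86/29
ω_out/ω_in = 86/29

86/29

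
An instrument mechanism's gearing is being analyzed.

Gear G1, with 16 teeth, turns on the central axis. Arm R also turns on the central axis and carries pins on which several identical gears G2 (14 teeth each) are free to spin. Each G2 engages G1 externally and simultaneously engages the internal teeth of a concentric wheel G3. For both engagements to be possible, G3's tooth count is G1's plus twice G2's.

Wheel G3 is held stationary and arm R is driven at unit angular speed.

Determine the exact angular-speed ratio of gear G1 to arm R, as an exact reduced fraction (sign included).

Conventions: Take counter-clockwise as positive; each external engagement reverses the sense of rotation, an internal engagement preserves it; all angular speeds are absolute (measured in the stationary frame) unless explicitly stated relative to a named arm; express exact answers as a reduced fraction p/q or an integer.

class = planetary set [G3 = 16+2·14 = 44; Willis about the carrier]
ring teeth: 16 + 2·14 = 44
16(ω_sun−ω_arm) = −44(ω_ring−ω_arm),  ω_ring = 0, ω_arm = 1
ω_sun = 1 − (44/16)(0−1) = 15/4
ω_out/ω_in = 15/4

15/4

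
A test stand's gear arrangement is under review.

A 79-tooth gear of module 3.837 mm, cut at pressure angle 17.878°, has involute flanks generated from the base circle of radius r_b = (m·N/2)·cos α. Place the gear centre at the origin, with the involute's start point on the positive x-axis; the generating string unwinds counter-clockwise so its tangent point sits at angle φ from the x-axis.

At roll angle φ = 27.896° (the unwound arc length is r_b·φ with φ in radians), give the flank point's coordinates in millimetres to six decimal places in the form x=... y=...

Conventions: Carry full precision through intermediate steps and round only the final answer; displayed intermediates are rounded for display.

recognized (one wheel, involute flank): single-mesh tooth geometry, m = 3.837, N = 79
pitch radius r_p = m·N/2 = 3.837·79/2 = 151.561500
base radius r_b = r_p·cos α = 151.561500·cos 17.878° = 144.242951
roll angle φ = 27.896° = 0.48687705 rad
x = r_b·(cos φ + φ·sin φ) = 160.339389
y = r_b·(sin φ − φ·cos φ) = 5.418776

x=160.339389 y=5.418776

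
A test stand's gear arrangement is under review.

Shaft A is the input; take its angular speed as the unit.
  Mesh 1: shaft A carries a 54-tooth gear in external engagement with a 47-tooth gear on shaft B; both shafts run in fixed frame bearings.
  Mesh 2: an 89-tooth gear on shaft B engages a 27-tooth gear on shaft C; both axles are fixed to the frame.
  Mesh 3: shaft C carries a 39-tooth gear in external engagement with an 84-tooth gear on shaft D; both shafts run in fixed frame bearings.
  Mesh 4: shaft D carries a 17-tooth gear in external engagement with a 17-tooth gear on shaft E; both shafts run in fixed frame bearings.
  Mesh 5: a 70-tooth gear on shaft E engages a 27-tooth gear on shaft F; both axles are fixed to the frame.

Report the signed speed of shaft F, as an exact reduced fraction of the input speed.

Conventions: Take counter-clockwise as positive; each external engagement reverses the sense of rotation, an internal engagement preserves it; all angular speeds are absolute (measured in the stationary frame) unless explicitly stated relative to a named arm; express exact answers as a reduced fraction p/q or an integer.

5-mesh fixed-axis compound train (all bearings frame-fixed)
mesh 1 [54T→47T]: |ω|/ω_in = 1×54/47 = 54/47, sense flips to −
mesh 2 [89T→27T]: |ω|/ω_in = (54/47)×89/27 = 178/47, sense flips to +
mesh 3 [39T→84T]: |ω|/ω_in = (178/47)×39/84 = 1157/658, sense flips to −
mesh 4 [17T→17T]: |ω|/ω_in = (1157/658)×17/17 = 1157/658, sense flips to +
mesh 5 [70T→27T]: |ω|/ω_in = (1157/658)×70/27 = 5785/1269, sense flips to −
signed output speed (× input speed) = -5785/1269

-5785/1269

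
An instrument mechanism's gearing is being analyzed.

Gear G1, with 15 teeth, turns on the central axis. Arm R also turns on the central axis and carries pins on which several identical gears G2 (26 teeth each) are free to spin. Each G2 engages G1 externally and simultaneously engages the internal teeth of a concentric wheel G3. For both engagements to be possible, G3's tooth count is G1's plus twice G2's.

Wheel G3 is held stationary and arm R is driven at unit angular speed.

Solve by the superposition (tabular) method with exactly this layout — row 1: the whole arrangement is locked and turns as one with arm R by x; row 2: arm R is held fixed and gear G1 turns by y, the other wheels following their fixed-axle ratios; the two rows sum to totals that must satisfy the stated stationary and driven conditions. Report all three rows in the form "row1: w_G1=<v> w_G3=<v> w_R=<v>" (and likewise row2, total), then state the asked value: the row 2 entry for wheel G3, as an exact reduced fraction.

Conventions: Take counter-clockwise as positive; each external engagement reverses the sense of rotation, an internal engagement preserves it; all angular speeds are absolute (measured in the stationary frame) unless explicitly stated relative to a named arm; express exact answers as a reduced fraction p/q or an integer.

planetary set (15T centre, 26T on arm, 67T internal) — Willis relation
superposition row 1 [locked train]: every member turns x
superposition row 2 [arm held]: sun y, ring −(15/67)·y, arm 0
boundary: total ω_ring = x − (15/67)·y = 0 and total ω_arm = x = 1  ⇒  y = 67/15, x = 1
row 2 ring = −(15/67)·67/15 = -1
totals (row 1 + row 2): sun 1 + 67/15 = 82/15, ring 1 + (-1) = 0, arm 1 + 0 = 1
asked cell (row2, ring) = -1

row1: w_G1=1 w_G3=1 w_R=1
row2: w_G1=67/15 w_G3=-1 w_R=0
total: w_G1=82/15 w_G3=0 w_R=1
asked value: -1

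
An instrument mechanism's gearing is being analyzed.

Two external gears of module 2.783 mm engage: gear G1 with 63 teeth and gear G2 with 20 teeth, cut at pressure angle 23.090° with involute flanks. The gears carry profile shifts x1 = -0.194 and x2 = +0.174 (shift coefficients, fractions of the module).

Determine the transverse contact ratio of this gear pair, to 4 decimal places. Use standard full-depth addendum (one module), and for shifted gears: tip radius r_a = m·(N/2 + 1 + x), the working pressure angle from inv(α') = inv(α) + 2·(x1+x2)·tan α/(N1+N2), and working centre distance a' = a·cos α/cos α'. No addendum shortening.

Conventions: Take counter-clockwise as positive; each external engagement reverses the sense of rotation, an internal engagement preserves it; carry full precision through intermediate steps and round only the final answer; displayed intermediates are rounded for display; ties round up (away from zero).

1.5237

topology: single-mesh involute geometry — m = 2.783, 63T/20T pair
base radii: r_b1 = 80.641693, r_b2 = 25.600538
tip radii: r_a1 = 89.907598, r_a2 = 31.097242
inv(α') = inv(23.090°) + 2·(-0.194+0.174)·tan α/(63+20) = 0.02312789  ⇒  α' = 23.02503°
a' = a·cos α / cos α' = 115.4945·cos 23.090°/cos 23.02503° = 115.438766
action lengths: √(r_a1²−r_b1²) = 39.752905, √(r_a2²−r_b2²) = 17.653638
base pitch p_b = π·m·cos α = 8.042646
CR = (39.752905 + 17.653638 − 115.438766·sin 23.02503°)/8.042646 = 1.523704
contact ratio ≈ 1.5237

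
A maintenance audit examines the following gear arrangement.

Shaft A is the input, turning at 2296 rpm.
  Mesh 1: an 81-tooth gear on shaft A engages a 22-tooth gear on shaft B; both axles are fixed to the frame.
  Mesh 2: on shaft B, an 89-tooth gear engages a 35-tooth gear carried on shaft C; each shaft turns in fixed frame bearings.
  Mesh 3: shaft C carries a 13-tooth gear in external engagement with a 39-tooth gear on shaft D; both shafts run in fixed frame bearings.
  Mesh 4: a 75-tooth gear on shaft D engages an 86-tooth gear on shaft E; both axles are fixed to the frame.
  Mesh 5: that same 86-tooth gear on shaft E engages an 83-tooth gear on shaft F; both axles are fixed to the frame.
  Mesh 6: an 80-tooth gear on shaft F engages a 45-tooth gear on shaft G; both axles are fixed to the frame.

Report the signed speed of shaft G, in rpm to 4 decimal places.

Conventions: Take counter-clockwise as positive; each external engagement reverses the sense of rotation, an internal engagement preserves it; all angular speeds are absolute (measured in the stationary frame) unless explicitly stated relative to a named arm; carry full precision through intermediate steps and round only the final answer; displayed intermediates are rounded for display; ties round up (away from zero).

class = fixed-axis compound train [6 meshes; 6 ratios multiply, 6 sense flips]
mesh 1 [81T→22T]: ω = 2296.0000×81/22 = 8453.4545 rpm, sense flips to −
mesh 2 [89T→35T]: ω = 8453.4545×89/35 = 21495.9273 rpm, sense flips to +
mesh 3 [13T→39T]: ω = 21495.9273×13/39 = 7165.3091 rpm, sense flips to −
mesh 4 [75T→86T]: ω = 7165.3091×75/86 = 6248.8161 rpm, sense flips to +
mesh 5 [86T→83T]: ω = 6248.8161×86/83 = 6474.6769 rpm, sense flips to −
mesh 6 [80T→45T]: ω = 6474.6769×80/45 = 11510.5367 rpm, sense flips to +
signed output speed = +11510.5367 rpm

+11510.5367 rpm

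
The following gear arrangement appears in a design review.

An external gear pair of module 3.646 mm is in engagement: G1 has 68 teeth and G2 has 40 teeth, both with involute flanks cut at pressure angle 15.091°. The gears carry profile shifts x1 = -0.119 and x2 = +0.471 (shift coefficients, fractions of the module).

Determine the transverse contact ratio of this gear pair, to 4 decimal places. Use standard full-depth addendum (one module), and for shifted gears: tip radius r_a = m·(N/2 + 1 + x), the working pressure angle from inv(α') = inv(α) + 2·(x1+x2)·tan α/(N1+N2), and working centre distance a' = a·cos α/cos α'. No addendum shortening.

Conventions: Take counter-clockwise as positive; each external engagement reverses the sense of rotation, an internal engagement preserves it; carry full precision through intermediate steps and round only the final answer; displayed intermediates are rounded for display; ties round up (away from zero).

topology: single-mesh involute geometry — m = 3.646, 68T/40T pair
base radii: r_b1 = 119.688920, r_b2 = 70.405247
tip radii: r_a1 = 127.176126, r_a2 = 78.283266
inv(α') = inv(15.091°) + 2·(-0.119+0.471)·tan α/(68+40) = 0.00802229  ⇒  α' = 16.36040°
a' = a·cos α / cos α' = 196.8840·cos 15.091°/cos 16.36040° = 198.116112
action lengths: √(r_a1²−r_b1²) = 42.992201, √(r_a2²−r_b2²) = 34.225296
base pitch p_b = π·m·cos α = 11.059230
CR = (42.992201 + 34.225296 − 198.116112·sin 16.36040°)/11.059230 = 1.936163
contact ratio ≈ 1.9362

1.9362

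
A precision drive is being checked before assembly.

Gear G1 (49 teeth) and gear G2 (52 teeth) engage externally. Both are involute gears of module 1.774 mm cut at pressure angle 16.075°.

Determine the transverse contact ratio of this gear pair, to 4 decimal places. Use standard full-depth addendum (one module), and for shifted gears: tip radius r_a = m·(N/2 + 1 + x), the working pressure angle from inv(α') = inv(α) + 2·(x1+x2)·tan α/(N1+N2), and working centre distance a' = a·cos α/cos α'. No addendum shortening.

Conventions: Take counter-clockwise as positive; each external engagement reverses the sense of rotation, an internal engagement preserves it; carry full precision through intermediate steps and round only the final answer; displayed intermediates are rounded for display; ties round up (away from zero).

2.0056

single-mesh involute tooth geometry (49T engaging 52T at module 1.774)
base radii: r_b1 = 41.763599, r_b2 = 44.320555
tip radii: r_a1 = 45.237000, r_a2 = 47.898000
no profile shift: α' = α, a' = a
action lengths: √(r_a1²−r_b1²) = 17.383553, √(r_a2²−r_b2²) = 18.163338
base pitch p_b = π·m·cos α = 5.355274
CR = (17.383553 + 18.163338 − 89.587000·sin 16.07500°)/5.355274 = 2.005623
contact ratio ≈ 2.0056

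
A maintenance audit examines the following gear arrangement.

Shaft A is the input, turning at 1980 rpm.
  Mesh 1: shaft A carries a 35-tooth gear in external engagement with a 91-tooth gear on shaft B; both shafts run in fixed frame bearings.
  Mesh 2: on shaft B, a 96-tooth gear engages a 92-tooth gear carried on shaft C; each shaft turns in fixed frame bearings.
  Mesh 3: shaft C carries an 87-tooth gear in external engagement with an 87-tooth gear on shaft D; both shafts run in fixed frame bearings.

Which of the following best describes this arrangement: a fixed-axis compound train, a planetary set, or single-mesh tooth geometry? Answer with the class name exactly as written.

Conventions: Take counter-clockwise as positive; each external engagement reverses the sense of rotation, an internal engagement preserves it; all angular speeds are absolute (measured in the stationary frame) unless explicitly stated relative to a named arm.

class = fixed-axis compound train [3 meshes; 3 ratios multiply, 3 sense flips]
classification: fixed-axis compound train

fixed-axis compound train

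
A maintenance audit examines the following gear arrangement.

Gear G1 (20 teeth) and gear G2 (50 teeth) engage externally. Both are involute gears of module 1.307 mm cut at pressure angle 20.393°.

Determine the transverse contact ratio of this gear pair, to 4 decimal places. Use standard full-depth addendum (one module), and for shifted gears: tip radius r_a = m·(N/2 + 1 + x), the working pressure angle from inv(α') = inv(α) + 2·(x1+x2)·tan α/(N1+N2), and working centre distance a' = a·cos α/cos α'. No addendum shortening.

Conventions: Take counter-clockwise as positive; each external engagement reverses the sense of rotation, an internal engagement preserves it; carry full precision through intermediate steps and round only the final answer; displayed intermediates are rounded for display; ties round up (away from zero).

single-mesh involute tooth geometry (20T engaging 50T at module 1.307)
base radii: r_b1 = 12.250832, r_b2 = 30.627080
tip radii: r_a1 = 14.377000, r_a2 = 33.982000
no profile shift: α' = α, a' = a
action lengths: √(r_a1²−r_b1²) = 7.524310, √(r_a2²−r_b2²) = 14.722713
base pitch p_b = π·m·cos α = 3.848712
CR = (7.524310 + 14.722713 − 45.745000·sin 20.39300°)/3.848712 = 1.638687
contact ratio ≈ 1.6387

1.6387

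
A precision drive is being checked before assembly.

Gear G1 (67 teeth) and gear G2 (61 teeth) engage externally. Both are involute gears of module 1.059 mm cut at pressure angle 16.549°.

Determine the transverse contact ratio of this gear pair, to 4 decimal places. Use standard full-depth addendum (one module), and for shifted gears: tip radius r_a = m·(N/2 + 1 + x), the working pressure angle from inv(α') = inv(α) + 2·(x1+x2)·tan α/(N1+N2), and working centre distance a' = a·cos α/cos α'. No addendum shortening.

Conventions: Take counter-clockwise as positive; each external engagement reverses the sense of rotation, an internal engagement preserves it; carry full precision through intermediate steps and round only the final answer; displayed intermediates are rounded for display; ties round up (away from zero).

recognized (one external pair, fixed centres): single-mesh tooth geometry, m = 1.059, N1 = 67, N2 = 61
base radii: r_b1 = 34.006939, r_b2 = 30.961541
tip radii: r_a1 = 36.535500, r_a2 = 33.358500
no profile shift: α' = α, a' = a
action lengths: √(r_a1²−r_b1²) = 13.355556, √(r_a2²−r_b2²) = 12.416621
base pitch p_b = π·m·cos α = 3.189133
CR = (13.355556 + 12.416621 − 67.776000·sin 16.54900°)/3.189133 = 2.027882
contact ratio ≈ 2.0279

2.0279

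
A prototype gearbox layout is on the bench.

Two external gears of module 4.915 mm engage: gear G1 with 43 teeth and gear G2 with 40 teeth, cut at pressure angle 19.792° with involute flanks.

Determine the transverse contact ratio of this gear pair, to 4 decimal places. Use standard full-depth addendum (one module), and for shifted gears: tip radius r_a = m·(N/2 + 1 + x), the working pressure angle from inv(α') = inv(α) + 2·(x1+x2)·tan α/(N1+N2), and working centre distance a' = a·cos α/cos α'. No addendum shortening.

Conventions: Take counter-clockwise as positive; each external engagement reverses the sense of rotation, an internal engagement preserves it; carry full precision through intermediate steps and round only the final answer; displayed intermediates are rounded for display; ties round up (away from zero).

recognized (one external pair, fixed centres): single-mesh tooth geometry, m = 4.915, N1 = 43, N2 = 40
base radii: r_b1 = 99.430220, r_b2 = 92.493228
tip radii: r_a1 = 110.587500, r_a2 = 103.215000
no profile shift: α' = α, a' = a
action lengths: √(r_a1²−r_b1²) = 48.406885, √(r_a2²−r_b2²) = 45.807630
base pitch p_b = π·m·cos α = 14.528802
CR = (48.406885 + 45.807630 − 203.972500·sin 19.79200°)/14.528802 = 1.730913
contact ratio ≈ 1.7309

1.7309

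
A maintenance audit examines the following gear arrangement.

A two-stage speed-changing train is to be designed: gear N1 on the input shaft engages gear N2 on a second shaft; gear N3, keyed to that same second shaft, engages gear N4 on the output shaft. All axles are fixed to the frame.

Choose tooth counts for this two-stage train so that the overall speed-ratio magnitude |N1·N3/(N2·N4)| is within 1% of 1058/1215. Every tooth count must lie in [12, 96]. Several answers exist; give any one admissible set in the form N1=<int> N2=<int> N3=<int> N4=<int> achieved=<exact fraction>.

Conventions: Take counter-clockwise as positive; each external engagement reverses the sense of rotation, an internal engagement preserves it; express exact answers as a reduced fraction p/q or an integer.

N1=23 N2=15 N3=46 N4=81 achieved=1058/1215

class = fixed-axis compound train [2-stage, 1058/1215 wanted]
target = 1058/1215 in lowest terms: an exact hit needs N1·N3 = k·1058 and N2·N4 = k·1215 for one integer k, every count in [12, 96]; additionally prefer no 1:1 stage (N1 ≠ N2, N3 ≠ N4)
k = 1: N1·N3 = 1058 = 23·46, N2·N4 = 1215 = 15·81
achieved = 23·46/(15·81) = 1058/1215; |achieved − target| = 0 ≤ 529/60750 ✓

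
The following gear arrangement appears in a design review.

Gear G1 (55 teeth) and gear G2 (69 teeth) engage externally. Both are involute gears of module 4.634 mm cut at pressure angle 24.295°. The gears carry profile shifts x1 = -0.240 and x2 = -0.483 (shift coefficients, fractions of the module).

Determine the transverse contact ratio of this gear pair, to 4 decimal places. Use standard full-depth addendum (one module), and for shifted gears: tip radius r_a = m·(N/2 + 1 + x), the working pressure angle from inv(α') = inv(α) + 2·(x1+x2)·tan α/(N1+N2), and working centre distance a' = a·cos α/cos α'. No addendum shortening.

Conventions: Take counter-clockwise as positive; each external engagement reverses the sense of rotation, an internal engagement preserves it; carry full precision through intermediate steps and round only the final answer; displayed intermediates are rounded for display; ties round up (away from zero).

1.6845

recognized (one external pair, fixed centres): single-mesh tooth geometry, m = 4.634, N1 = 55, N2 = 69
base radii: r_b1 = 116.149252, r_b2 = 145.714517
tip radii: r_a1 = 130.956840, r_a2 = 162.268778
inv(α') = inv(24.295°) + 2·(-0.240-0.483)·tan α/(55+69) = 0.02212047  ⇒  α' = 22.70038°
a' = a·cos α / cos α' = 287.3080·cos 24.295°/cos 22.70038° = 283.852223
action lengths: √(r_a1²−r_b1²) = 60.490041, √(r_a2²−r_b2²) = 71.403333
base pitch p_b = π·m·cos α = 13.268860
CR = (60.490041 + 71.403333 − 283.852223·sin 22.70038°)/13.268860 = 1.684498
contact ratio ≈ 1.6845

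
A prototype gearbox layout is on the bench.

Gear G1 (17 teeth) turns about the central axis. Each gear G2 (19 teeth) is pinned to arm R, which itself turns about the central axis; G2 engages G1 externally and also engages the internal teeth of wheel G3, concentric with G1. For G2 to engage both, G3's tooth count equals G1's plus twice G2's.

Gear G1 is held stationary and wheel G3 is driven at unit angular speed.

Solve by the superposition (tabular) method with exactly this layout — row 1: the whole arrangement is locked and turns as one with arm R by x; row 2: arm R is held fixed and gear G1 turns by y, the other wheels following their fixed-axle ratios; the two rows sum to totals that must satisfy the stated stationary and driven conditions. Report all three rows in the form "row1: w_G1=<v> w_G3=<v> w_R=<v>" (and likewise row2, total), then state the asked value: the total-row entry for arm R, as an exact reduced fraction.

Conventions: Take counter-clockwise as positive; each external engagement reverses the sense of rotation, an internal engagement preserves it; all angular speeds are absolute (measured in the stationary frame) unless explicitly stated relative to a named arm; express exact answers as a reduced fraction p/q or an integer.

class = planetary set [G3 = 17+2·19 = 55; Willis about the carrier]
superposition row 1 [locked train]: every member turns x
row 2 (arm held, sun turns y): ω_ring = −(17/55)·y, ω_arm = 0
boundary: total ω_sun = x + y = 0 and total ω_ring = x − (17/55)·y = 1  ⇒  y = -55/72, x = 55/72
row 2 ring = −(17/55)·(-55/72) = 17/72
totals (row 1 + row 2): sun 55/72 + (-55/72) = 0, ring 55/72 + 17/72 = 1, arm 55/72 + 0 = 55/72
asked cell (total, arm) = 55/72

row1: w_G1=55/72 w_G3=55/72 w_R=55/72
row2: w_G1=-55/72 w_G3=17/72 w_R=0
total: w_G1=0 w_G3=1 w_R=55/72
asked value: 55/72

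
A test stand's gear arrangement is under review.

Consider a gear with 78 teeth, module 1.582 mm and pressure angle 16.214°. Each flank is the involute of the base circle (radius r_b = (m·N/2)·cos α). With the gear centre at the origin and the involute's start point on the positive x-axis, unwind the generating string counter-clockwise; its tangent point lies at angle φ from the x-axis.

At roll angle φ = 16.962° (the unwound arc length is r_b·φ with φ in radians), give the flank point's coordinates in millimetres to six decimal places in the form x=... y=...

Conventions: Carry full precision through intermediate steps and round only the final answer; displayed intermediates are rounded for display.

class = single-mesh tooth geometry [base-circle involute, m = 1.582, 78T]
pitch radius r_p = m·N/2 = 1.582·78/2 = 61.698000
base radius r_b = r_p·cos α = 61.698000·cos 16.214° = 59.243992
roll angle φ = 16.962° = 0.29604275 rad
x = r_b·(cos φ + φ·sin φ) = 61.783497
y = r_b·(sin φ − φ·cos φ) = 0.507897

x=61.783497 y=0.507897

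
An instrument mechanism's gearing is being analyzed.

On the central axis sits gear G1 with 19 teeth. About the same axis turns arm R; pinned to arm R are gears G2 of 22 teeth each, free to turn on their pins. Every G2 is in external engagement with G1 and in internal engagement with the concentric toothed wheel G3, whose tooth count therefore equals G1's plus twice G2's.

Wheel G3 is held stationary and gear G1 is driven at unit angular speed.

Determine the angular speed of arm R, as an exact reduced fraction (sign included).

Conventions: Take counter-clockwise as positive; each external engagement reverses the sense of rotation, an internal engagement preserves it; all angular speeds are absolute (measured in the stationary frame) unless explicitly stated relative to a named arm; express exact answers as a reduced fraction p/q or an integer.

19/82

topology: planetary set — G1 19T / G2 22T / G3 63T, arm = carrier (Willis)
ring teeth: 19 + 2·22 = 63
19(ω_sun−ω_arm) = −63(ω_ring−ω_arm),  ω_ring = 0, ω_sun = 1
19(1−ω_arm) = −63(0−ω_arm)  ⇒  82·ω_arm = 19  ⇒  ω_arm = 19/82
exact speed ratio = 19/82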